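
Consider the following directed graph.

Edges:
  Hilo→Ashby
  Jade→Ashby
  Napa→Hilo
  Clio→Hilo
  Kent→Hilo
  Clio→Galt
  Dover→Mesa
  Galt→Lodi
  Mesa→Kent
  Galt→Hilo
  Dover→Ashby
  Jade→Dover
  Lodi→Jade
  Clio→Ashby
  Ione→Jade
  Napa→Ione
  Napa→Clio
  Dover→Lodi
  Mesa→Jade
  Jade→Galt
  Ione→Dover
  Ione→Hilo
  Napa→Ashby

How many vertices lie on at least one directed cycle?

5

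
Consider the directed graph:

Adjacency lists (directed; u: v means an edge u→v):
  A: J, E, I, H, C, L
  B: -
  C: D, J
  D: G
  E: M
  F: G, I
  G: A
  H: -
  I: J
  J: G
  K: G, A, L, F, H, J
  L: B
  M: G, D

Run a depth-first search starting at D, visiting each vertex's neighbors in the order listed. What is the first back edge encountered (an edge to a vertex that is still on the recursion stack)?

DFS from D (visiting each vertex's neighbors in the order listed); mark gray on enter, black on exit:
D gray
  G gray
    A gray
      J gray
        J→G: G is gray → back edge
First back edge: J → G.

J→G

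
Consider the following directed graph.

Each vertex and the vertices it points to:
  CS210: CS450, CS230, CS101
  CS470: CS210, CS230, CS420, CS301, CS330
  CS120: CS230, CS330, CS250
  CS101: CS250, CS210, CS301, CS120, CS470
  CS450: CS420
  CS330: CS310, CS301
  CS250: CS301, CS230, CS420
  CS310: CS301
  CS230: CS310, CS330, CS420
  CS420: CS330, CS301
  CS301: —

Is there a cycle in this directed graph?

Yes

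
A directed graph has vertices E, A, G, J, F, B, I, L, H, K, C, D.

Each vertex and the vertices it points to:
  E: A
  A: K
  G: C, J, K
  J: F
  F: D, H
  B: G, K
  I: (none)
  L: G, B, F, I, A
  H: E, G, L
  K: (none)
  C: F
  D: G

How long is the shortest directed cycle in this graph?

3

For each vertex v, BFS finds the shortest path from v back to v.
The shortest such closed walk is F → H → L → F, length 3.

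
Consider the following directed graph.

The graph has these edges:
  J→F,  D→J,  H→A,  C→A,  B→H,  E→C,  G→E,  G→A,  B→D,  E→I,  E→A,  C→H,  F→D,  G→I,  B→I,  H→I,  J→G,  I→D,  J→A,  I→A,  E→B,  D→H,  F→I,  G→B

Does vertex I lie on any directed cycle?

Yes

I is on a cycle iff I can reach itself via ≥1 edge.
I → D → H → I — yes.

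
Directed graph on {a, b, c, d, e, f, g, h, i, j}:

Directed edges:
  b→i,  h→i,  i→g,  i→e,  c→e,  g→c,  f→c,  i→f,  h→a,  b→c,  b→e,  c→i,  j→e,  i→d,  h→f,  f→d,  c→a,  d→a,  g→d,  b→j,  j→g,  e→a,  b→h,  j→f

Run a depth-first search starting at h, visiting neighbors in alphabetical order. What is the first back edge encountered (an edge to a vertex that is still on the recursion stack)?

i→f

DFS from h (visiting neighbors in alphabetical order); mark gray on enter, black on exit:
h gray
  a gray
  a black
  f gray
    c gray
      c→a: a black — skip
      e gray
        e→a: a black — skip
      e black
      i gray
        d gray
          d→a: a black — skip
        d black
        i→e: e black — skip
        i→f: f is gray → back edge
First back edge: i → f.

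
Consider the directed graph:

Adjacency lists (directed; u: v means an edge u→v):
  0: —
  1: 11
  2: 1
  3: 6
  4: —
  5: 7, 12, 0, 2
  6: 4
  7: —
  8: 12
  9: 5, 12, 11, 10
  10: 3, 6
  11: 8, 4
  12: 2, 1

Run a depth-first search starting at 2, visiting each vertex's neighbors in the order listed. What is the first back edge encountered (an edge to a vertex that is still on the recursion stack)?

12->2

DFS from 2 (visiting each vertex's neighbors in the order listed); mark gray on enter, black on exit:
2 gray
  1 gray
    11 gray
      8 gray
        12 gray
          12→2: 2 is gray → back edge
First back edge: 12 → 2.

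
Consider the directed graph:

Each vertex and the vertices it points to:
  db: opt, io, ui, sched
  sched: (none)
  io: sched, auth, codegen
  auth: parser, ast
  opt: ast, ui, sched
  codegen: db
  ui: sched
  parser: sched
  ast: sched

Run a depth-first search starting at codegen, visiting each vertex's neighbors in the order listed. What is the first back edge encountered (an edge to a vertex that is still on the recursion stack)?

io→codegen

DFS from codegen (visiting each vertex's neighbors in the order listed); mark gray on enter, black on exit:
codegen gray
  db gray
    opt gray
      ast gray
        sched gray
        sched black
      ast black
      ui gray
        ui→sched: sched black — skip
      ui black
      opt→sched: sched black — skip
    opt black
    io gray
      io→sched: sched black — skip
      auth gray
        parser gray
          parser→sched: sched black — skip
        parser black
        auth→ast: ast black — skip
      auth black
      io→codegen: codegen is gray → back edge
First back edge: io → codegen.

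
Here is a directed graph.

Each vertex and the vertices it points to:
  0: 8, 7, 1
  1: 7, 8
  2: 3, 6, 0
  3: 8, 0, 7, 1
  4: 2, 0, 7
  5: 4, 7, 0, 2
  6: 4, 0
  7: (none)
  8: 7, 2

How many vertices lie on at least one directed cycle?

A vertex is on a directed cycle iff it belongs to a strongly connected component of size ≥ 2 (or has a self-loop).
The vertices on cycles are {0, 1, 2, 3, 4, 6, 8} — 7 in total.

7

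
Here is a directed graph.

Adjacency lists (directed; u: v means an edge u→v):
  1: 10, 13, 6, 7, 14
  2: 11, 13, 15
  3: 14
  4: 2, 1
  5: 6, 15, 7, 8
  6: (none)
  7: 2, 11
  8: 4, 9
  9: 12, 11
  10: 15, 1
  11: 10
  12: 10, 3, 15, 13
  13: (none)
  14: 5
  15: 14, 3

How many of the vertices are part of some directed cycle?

13

A vertex is on a directed cycle iff it belongs to a strongly connected component of size ≥ 2 (or has a self-loop).
The vertices on cycles are {1, 2, 3, 4, 5, 7, 8, 9, 10, 11, 12, 14, 15} — 13 in total.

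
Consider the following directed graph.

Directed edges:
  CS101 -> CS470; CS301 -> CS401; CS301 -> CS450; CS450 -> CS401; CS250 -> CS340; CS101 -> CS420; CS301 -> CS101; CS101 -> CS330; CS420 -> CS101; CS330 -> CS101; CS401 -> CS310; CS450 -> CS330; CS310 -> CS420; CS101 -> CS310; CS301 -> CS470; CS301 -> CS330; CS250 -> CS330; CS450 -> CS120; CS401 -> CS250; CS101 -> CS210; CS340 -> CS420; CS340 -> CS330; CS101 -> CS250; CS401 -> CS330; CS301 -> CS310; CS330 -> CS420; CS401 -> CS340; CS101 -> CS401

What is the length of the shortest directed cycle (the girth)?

For each vertex v, BFS finds the shortest path from v back to v.
The shortest such closed walk is CS101 → CS330 → CS101, length 2.

2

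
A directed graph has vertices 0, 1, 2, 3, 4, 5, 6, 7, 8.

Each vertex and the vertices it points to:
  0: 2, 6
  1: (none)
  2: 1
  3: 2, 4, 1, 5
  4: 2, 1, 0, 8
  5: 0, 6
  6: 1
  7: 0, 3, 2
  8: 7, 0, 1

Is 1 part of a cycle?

1 lies on a cycle iff there is a path from 1 back to itself.
Exploring from 1, it never reaches itself; equivalently, its strongly connected component is a singleton.

No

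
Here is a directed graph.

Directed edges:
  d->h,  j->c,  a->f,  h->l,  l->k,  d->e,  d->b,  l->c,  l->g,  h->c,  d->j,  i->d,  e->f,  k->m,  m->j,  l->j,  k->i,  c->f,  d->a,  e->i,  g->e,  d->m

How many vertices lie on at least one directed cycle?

7

A vertex is on a directed cycle iff it belongs to a strongly connected component of size ≥ 2 (or has a self-loop).
The vertices on cycles are {d, e, g, h, i, k, l} — 7 in total.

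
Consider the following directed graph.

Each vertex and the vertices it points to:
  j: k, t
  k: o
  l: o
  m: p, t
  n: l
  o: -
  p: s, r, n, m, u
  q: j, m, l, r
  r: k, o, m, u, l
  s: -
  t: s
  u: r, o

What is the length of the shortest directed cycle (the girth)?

2

For each vertex v, BFS finds the shortest path from v back to v.
The shortest such closed walk is r → u → r, length 2.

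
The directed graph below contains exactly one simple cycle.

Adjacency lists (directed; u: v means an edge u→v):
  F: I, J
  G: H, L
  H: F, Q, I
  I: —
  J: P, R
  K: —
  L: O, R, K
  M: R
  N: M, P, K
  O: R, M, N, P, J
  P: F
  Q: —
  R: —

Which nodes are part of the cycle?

DFS with gray/black marking from F:
F gray
  I gray
  I black
  J gray
    P gray
      P→F: F is gray → back edge
Back edge closes the cycle F → J → P → F; its vertices are {F, J, P}.

F, J, P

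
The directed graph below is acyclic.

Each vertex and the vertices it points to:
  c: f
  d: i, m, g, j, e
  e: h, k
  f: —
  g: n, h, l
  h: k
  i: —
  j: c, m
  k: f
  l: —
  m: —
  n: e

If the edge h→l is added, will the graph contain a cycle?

No

Adding h→l creates a cycle iff l can already reach h.
Explore from l: no path reaches h. The graph stays acyclic.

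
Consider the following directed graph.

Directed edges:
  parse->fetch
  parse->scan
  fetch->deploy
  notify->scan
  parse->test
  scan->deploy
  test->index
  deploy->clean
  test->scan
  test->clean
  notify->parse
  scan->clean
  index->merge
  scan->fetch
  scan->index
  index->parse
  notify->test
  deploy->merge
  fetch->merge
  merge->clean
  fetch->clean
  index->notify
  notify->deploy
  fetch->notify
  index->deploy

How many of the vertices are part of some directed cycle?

A vertex is on a directed cycle iff it belongs to a strongly connected component of size ≥ 2 (or has a self-loop).
The vertices on cycles are {scan, test, fetch, index, parse, notify} — 6 in total.

6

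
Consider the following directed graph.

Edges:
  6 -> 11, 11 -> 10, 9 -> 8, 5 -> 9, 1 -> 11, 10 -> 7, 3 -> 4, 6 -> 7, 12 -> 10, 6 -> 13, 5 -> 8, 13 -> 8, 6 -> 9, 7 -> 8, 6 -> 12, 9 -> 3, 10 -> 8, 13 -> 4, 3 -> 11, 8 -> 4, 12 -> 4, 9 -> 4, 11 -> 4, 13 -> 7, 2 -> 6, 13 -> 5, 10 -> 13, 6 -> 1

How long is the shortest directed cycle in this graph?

6

For each vertex v, BFS finds the shortest path from v back to v.
The shortest such closed walk is 9 → 3 → 11 → 10 → 13 → 5 → 9, length 6.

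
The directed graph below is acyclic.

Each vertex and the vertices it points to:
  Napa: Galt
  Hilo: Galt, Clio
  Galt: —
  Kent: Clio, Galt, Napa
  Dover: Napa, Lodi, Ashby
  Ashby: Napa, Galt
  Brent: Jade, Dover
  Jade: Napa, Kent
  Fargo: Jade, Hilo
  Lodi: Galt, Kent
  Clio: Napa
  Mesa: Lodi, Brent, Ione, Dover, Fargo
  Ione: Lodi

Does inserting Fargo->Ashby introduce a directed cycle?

No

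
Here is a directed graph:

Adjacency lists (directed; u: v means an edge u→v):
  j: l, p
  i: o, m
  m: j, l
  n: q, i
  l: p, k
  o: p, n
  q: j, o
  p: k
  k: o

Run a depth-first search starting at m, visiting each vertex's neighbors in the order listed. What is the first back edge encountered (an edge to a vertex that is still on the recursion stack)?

DFS from m (visiting each vertex's neighbors in the order listed); mark gray on enter, black on exit:
m gray
  j gray
    l gray
      p gray
        k gray
          o gray
            o→p: p is gray → back edge
First back edge: o → p.

o->p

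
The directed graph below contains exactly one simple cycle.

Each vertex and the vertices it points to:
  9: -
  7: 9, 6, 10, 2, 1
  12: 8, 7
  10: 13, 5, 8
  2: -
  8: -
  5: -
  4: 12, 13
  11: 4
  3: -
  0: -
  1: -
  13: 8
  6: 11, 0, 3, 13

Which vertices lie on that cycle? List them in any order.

DFS with gray/black marking from 7:
7 gray
  9 gray
  9 black
  6 gray
    11 gray
      4 gray
        12 gray
          8 gray
          8 black
          12→7: 7 is gray → back edge
Back edge closes the cycle 7 → 6 → 11 → 4 → 12 → 7; its vertices are {4, 6, 7, 11, 12}.

4, 6, 7, 11, 12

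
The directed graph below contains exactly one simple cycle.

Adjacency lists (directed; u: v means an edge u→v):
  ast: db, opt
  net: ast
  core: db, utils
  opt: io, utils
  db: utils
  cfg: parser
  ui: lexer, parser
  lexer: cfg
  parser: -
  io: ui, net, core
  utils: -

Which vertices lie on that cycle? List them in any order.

io, ast, net, opt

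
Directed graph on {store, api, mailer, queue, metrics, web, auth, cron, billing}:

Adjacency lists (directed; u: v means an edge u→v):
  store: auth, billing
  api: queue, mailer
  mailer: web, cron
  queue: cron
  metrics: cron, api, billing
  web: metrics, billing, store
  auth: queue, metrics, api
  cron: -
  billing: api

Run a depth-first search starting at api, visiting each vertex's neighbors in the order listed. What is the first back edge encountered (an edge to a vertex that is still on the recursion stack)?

DFS from api (visiting each vertex's neighbors in the order listed); mark gray on enter, black on exit:
api gray
  queue gray
    cron gray
    cron black
  queue black
  mailer gray
    web gray
      metrics gray
        metrics→cron: cron black — skip
        metrics→api: api is gray → back edge
First back edge: metrics → api.

metrics->api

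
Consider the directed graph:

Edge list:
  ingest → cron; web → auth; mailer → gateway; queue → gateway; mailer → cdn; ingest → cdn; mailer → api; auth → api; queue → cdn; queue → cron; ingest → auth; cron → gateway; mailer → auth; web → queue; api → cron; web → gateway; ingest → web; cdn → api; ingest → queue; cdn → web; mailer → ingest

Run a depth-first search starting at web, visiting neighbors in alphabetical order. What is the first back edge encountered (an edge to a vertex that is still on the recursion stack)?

DFS from web (visiting neighbors in alphabetical order); mark gray on enter, black on exit:
web gray
  auth gray
    api gray
      cron gray
        gateway gray
        gateway black
      cron black
    api black
  auth black
  web→gateway: gateway black — skip
  queue gray
    cdn gray
      cdn→api: api black — skip
      cdn→web: web is gray → back edge
First back edge: cdn → web.

cdn→web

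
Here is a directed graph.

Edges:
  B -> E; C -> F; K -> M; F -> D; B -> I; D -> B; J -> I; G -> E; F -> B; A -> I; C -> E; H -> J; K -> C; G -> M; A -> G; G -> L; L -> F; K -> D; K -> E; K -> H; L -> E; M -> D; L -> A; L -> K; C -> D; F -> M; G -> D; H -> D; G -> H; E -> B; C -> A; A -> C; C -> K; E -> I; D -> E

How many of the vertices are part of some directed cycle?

7

A vertex is on a directed cycle iff it belongs to a strongly connected component of size ≥ 2 (or has a self-loop).
The vertices on cycles are {A, B, C, E, G, K, L} — 7 in total.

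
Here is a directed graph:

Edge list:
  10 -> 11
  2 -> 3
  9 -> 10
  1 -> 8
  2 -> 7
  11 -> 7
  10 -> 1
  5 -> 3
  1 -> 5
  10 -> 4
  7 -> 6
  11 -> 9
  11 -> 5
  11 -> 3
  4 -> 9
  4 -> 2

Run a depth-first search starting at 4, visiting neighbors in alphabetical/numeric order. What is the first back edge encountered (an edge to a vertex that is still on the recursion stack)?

10->4

DFS from 4 (visiting neighbors in alphabetical/numeric order); mark gray on enter, black on exit:
4 gray
  2 gray
    3 gray
    3 black
    7 gray
      6 gray
      6 black
    7 black
  2 black
  9 gray
    10 gray
      1 gray
        5 gray
          5→3: 3 black — skip
        5 black
        8 gray
        8 black
      1 black
      10→4: 4 is gray → back edge
First back edge: 10 → 4.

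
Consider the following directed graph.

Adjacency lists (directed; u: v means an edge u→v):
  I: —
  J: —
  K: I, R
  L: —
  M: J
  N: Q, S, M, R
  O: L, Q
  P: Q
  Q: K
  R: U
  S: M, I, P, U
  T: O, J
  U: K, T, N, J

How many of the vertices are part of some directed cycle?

A vertex is on a directed cycle iff it belongs to a strongly connected component of size ≥ 2 (or has a self-loop).
The vertices on cycles are {K, N, O, P, Q, R, S, T, U} — 9 in total.

9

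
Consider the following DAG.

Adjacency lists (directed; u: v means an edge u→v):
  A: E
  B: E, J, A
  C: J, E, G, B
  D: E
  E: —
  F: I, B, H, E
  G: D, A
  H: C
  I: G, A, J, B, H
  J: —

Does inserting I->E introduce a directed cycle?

No

Adding I→E creates a cycle iff E can already reach I.
Explore from E: no path reaches I. The graph stays acyclic.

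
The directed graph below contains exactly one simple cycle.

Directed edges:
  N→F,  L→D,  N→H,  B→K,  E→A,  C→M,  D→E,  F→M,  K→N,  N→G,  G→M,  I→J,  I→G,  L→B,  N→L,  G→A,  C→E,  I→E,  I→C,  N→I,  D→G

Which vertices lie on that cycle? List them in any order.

DFS with gray/black marking from N:
N gray
  L gray
    D gray
      G gray
        A gray
        A black
        M gray
        M black
      G black
      E gray
        E→A: A black — skip
      E black
    D black
    B gray
      K gray
        K→N: N is gray → back edge
Back edge closes the cycle N → L → B → K → N; its vertices are {B, K, L, N}.

B, K, L, N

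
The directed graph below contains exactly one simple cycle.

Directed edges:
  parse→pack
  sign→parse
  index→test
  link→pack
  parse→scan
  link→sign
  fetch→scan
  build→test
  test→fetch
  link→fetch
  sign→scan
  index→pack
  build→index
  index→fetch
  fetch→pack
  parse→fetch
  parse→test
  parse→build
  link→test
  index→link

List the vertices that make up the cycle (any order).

link, sign, build, index, parse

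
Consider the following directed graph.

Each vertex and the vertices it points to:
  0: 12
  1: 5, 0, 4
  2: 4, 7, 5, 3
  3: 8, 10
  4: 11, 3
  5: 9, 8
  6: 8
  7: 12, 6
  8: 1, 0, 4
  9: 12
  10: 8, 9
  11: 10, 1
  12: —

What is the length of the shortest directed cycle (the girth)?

3

For each vertex v, BFS finds the shortest path from v back to v.
The shortest such closed walk is 4 → 3 → 8 → 4, length 3.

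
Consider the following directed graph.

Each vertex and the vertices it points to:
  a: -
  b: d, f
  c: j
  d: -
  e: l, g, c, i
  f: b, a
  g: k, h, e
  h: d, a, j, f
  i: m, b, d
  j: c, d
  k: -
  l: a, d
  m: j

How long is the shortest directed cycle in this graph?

2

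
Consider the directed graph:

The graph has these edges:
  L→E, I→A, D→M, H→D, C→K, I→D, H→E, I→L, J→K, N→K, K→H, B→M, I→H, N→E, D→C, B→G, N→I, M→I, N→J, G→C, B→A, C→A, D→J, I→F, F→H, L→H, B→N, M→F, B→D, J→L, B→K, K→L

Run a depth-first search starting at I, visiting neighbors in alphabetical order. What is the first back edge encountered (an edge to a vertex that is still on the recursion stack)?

DFS from I (visiting neighbors in alphabetical order); mark gray on enter, black on exit:
I gray
  A gray
  A black
  D gray
    C gray
      C→A: A black — skip
      K gray
        H gray
          H→D: D is gray → back edge
First back edge: H → D.

H→D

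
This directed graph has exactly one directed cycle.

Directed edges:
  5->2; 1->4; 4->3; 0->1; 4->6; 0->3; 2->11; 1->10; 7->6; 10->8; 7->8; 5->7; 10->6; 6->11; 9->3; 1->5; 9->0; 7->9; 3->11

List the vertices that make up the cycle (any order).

0, 1, 5, 7, 9

DFS with gray/black marking from 1:
1 gray
  5 gray
    2 gray
      11 gray
      11 black
    2 black
    7 gray
      9 gray
        0 gray
          0→1: 1 is gray → back edge
Back edge closes the cycle 1 → 5 → 7 → 9 → 0 → 1; its vertices are {0, 1, 5, 7, 9}.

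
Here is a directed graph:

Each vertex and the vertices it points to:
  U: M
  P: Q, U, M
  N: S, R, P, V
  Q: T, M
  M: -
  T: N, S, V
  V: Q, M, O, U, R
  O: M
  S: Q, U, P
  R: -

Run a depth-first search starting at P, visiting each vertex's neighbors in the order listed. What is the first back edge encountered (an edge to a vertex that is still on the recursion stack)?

DFS from P (visiting each vertex's neighbors in the order listed); mark gray on enter, black on exit:
P gray
  Q gray
    T gray
      N gray
        S gray
          S→Q: Q is gray → back edge
First back edge: S → Q.

S->Q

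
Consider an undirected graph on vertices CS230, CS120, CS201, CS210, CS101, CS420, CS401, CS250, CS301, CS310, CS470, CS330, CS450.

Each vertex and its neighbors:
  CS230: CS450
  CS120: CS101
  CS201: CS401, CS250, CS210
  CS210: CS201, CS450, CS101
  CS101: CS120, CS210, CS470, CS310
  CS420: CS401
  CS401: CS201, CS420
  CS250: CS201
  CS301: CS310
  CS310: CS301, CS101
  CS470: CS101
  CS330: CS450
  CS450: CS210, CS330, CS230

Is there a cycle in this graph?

DFS, tracking each vertex's parent; an edge to a visited non-parent vertex closes a cycle.
Start from CS120:
visit CS120 (parent –)
  visit CS101 (parent CS120)
    CS101–CS120: parent, skip
    visit CS210 (parent CS101)
      visit CS201 (parent CS210)
        visit CS401 (parent CS201)
          CS401–CS201: parent, skip
          visit CS420 (parent CS401)
            CS420–CS401: parent, skip
        visit CS250 (parent CS201)
          CS250–CS201: parent, skip
        CS201–CS210: parent, skip
      visit CS450 (parent CS210)
        CS450–CS210: parent, skip
        visit CS330 (parent CS450)
          CS330–CS450: parent, skip
        visit CS230 (parent CS450)
          CS230–CS450: parent, skip
      CS210–CS101: parent, skip
    visit CS470 (parent CS101)
      CS470–CS101: parent, skip
    visit CS310 (parent CS101)
      visit CS301 (parent CS310)
        CS301–CS310: parent, skip
      CS310–CS101: parent, skip
No non-parent visited neighbor found — the graph is a forest.

No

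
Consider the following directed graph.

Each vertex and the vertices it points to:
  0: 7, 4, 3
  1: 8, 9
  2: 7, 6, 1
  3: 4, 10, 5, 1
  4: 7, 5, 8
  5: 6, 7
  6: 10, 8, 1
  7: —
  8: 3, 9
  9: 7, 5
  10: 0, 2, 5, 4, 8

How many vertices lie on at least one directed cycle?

A vertex is on a directed cycle iff it belongs to a strongly connected component of size ≥ 2 (or has a self-loop).
The vertices on cycles are {0, 1, 2, 3, 4, 5, 6, 8, 9, 10} — 10 in total.

10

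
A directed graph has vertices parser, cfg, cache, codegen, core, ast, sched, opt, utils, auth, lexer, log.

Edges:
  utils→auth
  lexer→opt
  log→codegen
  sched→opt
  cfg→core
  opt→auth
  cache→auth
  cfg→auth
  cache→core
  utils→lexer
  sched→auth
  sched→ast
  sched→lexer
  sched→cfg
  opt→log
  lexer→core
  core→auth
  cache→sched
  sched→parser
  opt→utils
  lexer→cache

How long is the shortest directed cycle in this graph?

3

For each vertex v, BFS finds the shortest path from v back to v.
The shortest such closed walk is sched → lexer → cache → sched, length 3.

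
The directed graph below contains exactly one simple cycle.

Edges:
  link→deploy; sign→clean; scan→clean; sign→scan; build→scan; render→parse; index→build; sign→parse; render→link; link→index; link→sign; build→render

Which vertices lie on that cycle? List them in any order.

DFS with gray/black marking from render:
render gray
  parse gray
  parse black
  link gray
    index gray
      build gray
        scan gray
          clean gray
          clean black
        scan black
        build→render: render is gray → back edge
Back edge closes the cycle render → link → index → build → render; its vertices are {link, build, index, render}.

link, build, index, render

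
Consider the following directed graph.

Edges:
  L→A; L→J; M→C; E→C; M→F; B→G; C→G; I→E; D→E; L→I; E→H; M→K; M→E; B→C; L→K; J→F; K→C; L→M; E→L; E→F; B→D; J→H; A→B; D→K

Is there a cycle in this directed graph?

Yes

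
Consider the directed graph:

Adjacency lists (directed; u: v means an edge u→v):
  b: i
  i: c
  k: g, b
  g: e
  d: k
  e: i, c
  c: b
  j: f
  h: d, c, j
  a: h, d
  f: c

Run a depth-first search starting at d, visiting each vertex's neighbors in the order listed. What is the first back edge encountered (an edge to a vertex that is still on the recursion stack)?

DFS from d (visiting each vertex's neighbors in the order listed); mark gray on enter, black on exit:
d gray
  k gray
    g gray
      e gray
        i gray
          c gray
            b gray
              b→i: i is gray → back edge
First back edge: b → i.

b->i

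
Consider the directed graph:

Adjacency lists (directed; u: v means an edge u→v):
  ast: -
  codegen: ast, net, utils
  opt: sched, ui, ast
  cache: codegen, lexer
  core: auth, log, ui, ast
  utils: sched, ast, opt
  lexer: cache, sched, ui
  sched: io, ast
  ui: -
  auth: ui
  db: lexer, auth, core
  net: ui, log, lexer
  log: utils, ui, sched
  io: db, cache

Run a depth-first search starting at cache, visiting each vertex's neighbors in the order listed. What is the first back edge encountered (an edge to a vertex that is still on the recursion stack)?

lexer->cache

DFS from cache (visiting each vertex's neighbors in the order listed); mark gray on enter, black on exit:
cache gray
  codegen gray
    ast gray
    ast black
    net gray
      ui gray
      ui black
      log gray
        utils gray
          sched gray
            io gray
              db gray
                lexer gray
                  lexer→cache: cache is gray → back edge
First back edge: lexer → cache.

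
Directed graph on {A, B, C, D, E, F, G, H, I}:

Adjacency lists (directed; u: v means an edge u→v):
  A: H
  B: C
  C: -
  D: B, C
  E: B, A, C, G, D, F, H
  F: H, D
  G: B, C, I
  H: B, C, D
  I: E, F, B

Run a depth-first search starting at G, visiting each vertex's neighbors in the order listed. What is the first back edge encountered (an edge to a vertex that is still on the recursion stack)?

DFS from G (visiting each vertex's neighbors in the order listed); mark gray on enter, black on exit:
G gray
  B gray
    C gray
    C black
  B black
  G→C: C black — skip
  I gray
    E gray
      E→B: B black — skip
      A gray
        H gray
          H→B: B black — skip
          H→C: C black — skip
          D gray
            D→B: B black — skip
            D→C: C black — skip
          D black
        H black
      A black
      E→C: C black — skip
      E→G: G is gray → back edge
First back edge: E → G.

E→G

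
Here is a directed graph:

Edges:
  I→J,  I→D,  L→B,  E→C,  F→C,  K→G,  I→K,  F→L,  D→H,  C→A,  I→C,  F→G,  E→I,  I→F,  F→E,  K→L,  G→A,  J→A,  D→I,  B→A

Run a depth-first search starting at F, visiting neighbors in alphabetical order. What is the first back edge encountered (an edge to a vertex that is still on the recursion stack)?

DFS from F (visiting neighbors in alphabetical order); mark gray on enter, black on exit:
F gray
  C gray
    A gray
    A black
  C black
  E gray
    E→C: C black — skip
    I gray
      I→C: C black — skip
      D gray
        H gray
        H black
        D→I: I is gray → back edge
First back edge: D → I.

D→I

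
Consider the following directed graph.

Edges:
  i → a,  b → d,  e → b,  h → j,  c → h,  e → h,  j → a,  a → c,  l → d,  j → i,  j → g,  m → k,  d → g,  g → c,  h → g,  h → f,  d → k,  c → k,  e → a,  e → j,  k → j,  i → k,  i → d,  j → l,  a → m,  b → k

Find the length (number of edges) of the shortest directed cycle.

For each vertex v, BFS finds the shortest path from v back to v.
The shortest such closed walk is h → g → c → h, length 3.

3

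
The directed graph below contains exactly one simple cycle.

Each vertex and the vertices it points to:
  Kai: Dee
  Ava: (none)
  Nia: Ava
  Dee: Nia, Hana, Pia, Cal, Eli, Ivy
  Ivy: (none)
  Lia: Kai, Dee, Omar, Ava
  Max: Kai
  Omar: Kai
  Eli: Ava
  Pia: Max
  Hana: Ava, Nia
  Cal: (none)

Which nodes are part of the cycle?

DFS with gray/black marking from Dee:
Dee gray
  Nia gray
    Ava gray
    Ava black
  Nia black
  Hana gray
    Hana→Ava: Ava black — skip
    Hana→Nia: Nia black — skip
  Hana black
  Pia gray
    Max gray
      Kai gray
        Kai→Dee: Dee is gray → back edge
Back edge closes the cycle Dee → Pia → Max → Kai → Dee; its vertices are {Dee, Kai, Max, Pia}.

Dee, Kai, Max, Pia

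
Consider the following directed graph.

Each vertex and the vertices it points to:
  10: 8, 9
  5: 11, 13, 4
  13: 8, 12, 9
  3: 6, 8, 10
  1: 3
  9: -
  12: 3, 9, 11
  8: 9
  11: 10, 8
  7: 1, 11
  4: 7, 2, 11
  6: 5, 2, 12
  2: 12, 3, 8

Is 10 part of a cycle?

No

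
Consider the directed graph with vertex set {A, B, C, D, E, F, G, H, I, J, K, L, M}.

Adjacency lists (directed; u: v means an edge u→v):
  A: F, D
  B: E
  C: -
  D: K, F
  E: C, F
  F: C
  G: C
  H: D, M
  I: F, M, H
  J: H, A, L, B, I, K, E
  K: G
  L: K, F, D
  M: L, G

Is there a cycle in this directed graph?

DFS with white/gray/black marking, starting from M:
M gray
  L gray
    K gray
      G gray
        C gray
        C black
      G black
    K black
    F gray
      F→C: C black — skip
    F black
    D gray
      D→K: K black — skip
      D→F: F black — skip
    D black
  L black
  M→G: G black — skip
M black
A gray
  A→F: F black — skip
  A→D: D black — skip
A black
B gray
  E gray
    E→C: C black — skip
    E→F: F black — skip
  E black
B black
H gray
  H→D: D black — skip
  H→M: M black — skip
H black
I gray
  I→F: F black — skip
  I→M: M black — skip
  I→H: H black — skip
I black
J gray
  J→H: H black — skip
  J→A: A black — skip
  J→L: L black — skip
  J→B: B black — skip
  J→I: I black — skip
  J→K: K black — skip
  J→E: E black — skip
J black
Every edge goes to a white or black vertex — no back edge, so the graph is acyclic.

No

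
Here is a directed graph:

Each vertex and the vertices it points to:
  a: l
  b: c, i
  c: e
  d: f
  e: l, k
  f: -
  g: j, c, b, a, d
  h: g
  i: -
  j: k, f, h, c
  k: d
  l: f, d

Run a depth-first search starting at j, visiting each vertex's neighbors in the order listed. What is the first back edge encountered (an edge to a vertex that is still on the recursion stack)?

g→j

DFS from j (visiting each vertex's neighbors in the order listed); mark gray on enter, black on exit:
j gray
  k gray
    d gray
      f gray
      f black
    d black
  k black
  j→f: f black — skip
  h gray
    g gray
      g→j: j is gray → back edge
First back edge: g → j.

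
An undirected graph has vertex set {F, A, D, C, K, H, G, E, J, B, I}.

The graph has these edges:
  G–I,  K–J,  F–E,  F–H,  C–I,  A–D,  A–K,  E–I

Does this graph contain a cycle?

No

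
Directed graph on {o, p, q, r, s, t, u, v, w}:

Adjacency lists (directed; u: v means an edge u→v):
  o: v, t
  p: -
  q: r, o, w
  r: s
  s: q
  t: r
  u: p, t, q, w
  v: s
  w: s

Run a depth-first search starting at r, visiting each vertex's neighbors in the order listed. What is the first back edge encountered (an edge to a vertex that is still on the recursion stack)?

DFS from r (visiting each vertex's neighbors in the order listed); mark gray on enter, black on exit:
r gray
  s gray
    q gray
      q→r: r is gray → back edge
First back edge: q → r.

q→r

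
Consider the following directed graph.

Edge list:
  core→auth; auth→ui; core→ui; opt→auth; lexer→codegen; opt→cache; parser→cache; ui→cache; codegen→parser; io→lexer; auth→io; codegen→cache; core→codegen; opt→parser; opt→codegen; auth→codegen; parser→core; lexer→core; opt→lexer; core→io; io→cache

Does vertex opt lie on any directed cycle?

opt lies on a cycle iff there is a path from opt back to itself.
Exploring from opt, it never reaches itself; equivalently, its strongly connected component is a singleton.

No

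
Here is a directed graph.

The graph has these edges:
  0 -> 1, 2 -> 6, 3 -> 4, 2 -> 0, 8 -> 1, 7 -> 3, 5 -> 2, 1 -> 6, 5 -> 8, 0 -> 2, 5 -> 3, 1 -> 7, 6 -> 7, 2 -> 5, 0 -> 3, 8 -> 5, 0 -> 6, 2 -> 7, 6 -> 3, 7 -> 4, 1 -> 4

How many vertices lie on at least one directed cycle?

4

A vertex is on a directed cycle iff it belongs to a strongly connected component of size ≥ 2 (or has a self-loop).
The vertices on cycles are {0, 2, 5, 8} — 4 in total.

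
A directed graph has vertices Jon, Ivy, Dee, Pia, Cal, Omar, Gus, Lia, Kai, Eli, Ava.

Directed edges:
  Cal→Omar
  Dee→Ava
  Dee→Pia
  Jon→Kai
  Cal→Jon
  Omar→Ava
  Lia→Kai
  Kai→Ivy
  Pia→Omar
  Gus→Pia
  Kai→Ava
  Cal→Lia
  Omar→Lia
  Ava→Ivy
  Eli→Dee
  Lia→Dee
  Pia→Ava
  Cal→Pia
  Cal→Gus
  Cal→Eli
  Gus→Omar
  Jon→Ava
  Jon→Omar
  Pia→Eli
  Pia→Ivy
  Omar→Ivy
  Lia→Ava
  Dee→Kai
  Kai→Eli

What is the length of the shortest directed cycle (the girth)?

3

For each vertex v, BFS finds the shortest path from v back to v.
The shortest such closed walk is Eli → Dee → Kai → Eli, length 3.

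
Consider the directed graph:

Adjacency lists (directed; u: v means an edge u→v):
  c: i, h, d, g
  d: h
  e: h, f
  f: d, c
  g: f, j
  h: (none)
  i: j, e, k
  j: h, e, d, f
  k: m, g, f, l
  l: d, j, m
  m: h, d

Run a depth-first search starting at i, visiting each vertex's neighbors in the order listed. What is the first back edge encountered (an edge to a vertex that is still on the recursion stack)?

DFS from i (visiting each vertex's neighbors in the order listed); mark gray on enter, black on exit:
i gray
  j gray
    h gray
    h black
    e gray
      e→h: h black — skip
      f gray
        d gray
          d→h: h black — skip
        d black
        c gray
          c→i: i is gray → back edge
First back edge: c → i.

c→i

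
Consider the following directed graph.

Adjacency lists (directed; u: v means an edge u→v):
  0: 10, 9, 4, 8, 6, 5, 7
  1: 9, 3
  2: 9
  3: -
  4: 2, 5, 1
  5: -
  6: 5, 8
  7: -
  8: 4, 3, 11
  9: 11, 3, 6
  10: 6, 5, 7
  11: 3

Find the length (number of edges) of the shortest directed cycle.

5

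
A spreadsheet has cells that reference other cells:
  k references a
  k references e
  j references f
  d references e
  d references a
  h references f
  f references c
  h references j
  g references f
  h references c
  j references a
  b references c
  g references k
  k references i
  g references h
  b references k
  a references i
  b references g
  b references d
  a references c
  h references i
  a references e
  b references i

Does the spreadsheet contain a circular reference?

No

DFS with white/gray/black marking, starting from a:
a gray
  e gray
  e black
  c gray
  c black
  i gray
  i black
a black
j gray
  j→a: a black — skip
  f gray
    f→c: c black — skip
  f black
j black
g gray
  g→f: f black — skip
  h gray
    h→c: c black — skip
    h→j: j black — skip
    h→f: f black — skip
    h→i: i black — skip
  h black
  k gray
    k→e: e black — skip
    k→i: i black — skip
    k→a: a black — skip
  k black
g black
b gray
  b→k: k black — skip
  b→c: c black — skip
  b→g: g black — skip
  b→i: i black — skip
  d gray
    d→a: a black — skip
    d→e: e black — skip
  d black
b black
Every edge goes to a white or black vertex — no back edge, so the graph is acyclic.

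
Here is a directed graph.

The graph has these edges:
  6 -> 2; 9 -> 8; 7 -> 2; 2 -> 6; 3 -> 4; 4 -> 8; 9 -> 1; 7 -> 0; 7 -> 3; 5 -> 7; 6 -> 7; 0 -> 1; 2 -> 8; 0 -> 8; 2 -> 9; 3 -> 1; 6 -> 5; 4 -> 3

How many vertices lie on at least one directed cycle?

6

A vertex is on a directed cycle iff it belongs to a strongly connected component of size ≥ 2 (or has a self-loop).
The vertices on cycles are {2, 3, 4, 5, 6, 7} — 6 in total.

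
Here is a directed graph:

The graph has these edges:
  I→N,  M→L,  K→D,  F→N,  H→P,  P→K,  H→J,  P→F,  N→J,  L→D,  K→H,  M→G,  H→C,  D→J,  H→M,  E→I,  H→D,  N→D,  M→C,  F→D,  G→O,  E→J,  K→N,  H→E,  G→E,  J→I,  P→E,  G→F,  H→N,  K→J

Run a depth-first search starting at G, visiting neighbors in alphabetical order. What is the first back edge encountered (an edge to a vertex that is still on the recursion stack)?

DFS from G (visiting neighbors in alphabetical order); mark gray on enter, black on exit:
G gray
  E gray
    I gray
      N gray
        D gray
          J gray
            J→I: I is gray → back edge
First back edge: J → I.

J->I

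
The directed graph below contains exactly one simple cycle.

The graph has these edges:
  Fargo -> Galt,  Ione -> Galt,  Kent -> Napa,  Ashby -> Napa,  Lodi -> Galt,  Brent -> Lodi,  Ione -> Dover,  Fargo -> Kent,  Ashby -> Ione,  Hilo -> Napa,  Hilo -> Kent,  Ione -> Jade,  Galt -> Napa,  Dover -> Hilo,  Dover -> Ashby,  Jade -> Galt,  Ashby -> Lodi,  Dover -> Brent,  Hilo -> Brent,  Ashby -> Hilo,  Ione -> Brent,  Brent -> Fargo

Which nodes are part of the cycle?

Ione, Ashby, Dover

DFS with gray/black marking from Ione:
Ione gray
  Jade gray
    Galt gray
      Napa gray
      Napa black
    Galt black
  Jade black
  Dover gray
    Brent gray
      Fargo gray
        Fargo→Galt: Galt black — skip
        Kent gray
          Kent→Napa: Napa black — skip
        Kent black
      Fargo black
      Lodi gray
        Lodi→Galt: Galt black — skip
      Lodi black
    Brent black
    Ashby gray
      Ashby→Napa: Napa black — skip
      Ashby→Lodi: Lodi black — skip
      Ashby→Ione: Ione is gray → back edge
Back edge closes the cycle Ione → Dover → Ashby → Ione; its vertices are {Ione, Ashby, Dover}.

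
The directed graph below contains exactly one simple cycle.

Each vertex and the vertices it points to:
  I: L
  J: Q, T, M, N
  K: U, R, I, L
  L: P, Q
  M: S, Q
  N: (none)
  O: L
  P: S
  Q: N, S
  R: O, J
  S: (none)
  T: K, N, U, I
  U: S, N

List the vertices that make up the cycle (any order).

J, K, R, T

DFS with gray/black marking from T:
T gray
  K gray
    U gray
      S gray
      S black
      N gray
      N black
    U black
    R gray
      O gray
        L gray
          P gray
            P→S: S black — skip
          P black
          Q gray
            Q→N: N black — skip
            Q→S: S black — skip
          Q black
        L black
      O black
      J gray
        J→Q: Q black — skip
        J→T: T is gray → back edge
Back edge closes the cycle T → K → R → J → T; its vertices are {J, K, R, T}.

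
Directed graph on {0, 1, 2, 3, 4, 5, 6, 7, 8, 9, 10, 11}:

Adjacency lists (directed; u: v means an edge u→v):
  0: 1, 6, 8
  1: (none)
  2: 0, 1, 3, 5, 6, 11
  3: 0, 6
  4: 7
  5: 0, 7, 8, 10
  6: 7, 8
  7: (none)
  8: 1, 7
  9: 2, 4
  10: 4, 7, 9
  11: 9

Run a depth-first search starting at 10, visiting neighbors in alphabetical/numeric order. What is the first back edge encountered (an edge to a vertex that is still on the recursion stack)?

DFS from 10 (visiting neighbors in alphabetical/numeric order); mark gray on enter, black on exit:
10 gray
  4 gray
    7 gray
    7 black
  4 black
  10→7: 7 black — skip
  9 gray
    2 gray
      0 gray
        1 gray
        1 black
        6 gray
          6→7: 7 black — skip
          8 gray
            8→1: 1 black — skip
            8→7: 7 black — skip
          8 black
        6 black
        0→8: 8 black — skip
      0 black
      2→1: 1 black — skip
      3 gray
        3→0: 0 black — skip
        3→6: 6 black — skip
      3 black
      5 gray
        5→0: 0 black — skip
        5→7: 7 black — skip
        5→8: 8 black — skip
        5→10: 10 is gray → back edge
First back edge: 5 → 10.

5→10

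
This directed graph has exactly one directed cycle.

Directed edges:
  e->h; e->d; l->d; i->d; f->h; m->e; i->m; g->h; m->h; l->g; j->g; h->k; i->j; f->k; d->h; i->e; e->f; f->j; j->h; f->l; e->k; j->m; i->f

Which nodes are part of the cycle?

e, f, j, m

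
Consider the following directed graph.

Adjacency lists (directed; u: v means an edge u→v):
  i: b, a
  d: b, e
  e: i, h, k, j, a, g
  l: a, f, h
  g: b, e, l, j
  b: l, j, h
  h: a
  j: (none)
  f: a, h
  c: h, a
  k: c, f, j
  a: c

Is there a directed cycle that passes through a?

a is on a cycle iff a can reach itself via ≥1 edge.
a → c → a — yes.

Yes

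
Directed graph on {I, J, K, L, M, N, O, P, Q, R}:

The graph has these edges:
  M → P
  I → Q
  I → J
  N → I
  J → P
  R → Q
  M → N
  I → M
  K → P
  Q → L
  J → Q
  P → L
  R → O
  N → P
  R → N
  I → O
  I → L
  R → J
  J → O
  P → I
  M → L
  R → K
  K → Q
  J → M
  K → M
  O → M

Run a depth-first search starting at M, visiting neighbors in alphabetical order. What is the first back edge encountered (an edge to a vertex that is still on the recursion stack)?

DFS from M (visiting neighbors in alphabetical order); mark gray on enter, black on exit:
M gray
  L gray
  L black
  N gray
    I gray
      J gray
        J→M: M is gray → back edge
First back edge: J → M.

J→M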